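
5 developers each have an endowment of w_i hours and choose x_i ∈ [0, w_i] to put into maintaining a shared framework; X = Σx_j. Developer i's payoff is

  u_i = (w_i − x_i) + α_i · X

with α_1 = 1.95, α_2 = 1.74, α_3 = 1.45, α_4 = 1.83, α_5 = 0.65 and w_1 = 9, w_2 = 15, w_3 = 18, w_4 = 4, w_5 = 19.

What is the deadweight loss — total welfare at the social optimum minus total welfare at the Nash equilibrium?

125.78

∂u_i/∂x_i = α_i − 1, so developer i contributes w_i if α_i > 1, else 0.
α_i > 1 for i ∈ {1, 2, 3, 4}; NE contributions (9, 15, 18, 4, 0), X = 46.
W^NE = Σw_i − X^NE + (Σα_i)·X^NE = 65 + 6.62·46 = 369.52.
Planner: ∂(Σu_j)/∂x_i = Σα_j − 1 = 6.62 > 0, so everyone contributes w_i; X^SO = 65, W^SO = 65 + 6.62·65 = 495.3.
Deadweight loss = 125.78.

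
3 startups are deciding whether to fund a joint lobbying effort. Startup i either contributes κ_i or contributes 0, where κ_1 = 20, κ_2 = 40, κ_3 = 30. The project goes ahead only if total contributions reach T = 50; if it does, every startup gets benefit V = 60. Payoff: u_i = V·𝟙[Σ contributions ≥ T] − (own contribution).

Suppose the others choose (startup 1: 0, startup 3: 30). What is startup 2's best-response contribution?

40

Others' total = 30. Contributing 40 brings total to 70 ≥ 50: gain V − κ_2 = 20.
Best response: 40.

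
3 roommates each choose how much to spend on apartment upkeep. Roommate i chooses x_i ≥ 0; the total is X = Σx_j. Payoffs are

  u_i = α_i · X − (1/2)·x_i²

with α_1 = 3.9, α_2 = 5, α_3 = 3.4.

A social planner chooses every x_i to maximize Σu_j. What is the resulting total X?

Planner FOC: ∂(Σu_j)/∂x_i = (Σα_j) − x_i = 0, so x_i^SO = Σα_j = 12.3 for every i; X^SO = 36.9.

36.9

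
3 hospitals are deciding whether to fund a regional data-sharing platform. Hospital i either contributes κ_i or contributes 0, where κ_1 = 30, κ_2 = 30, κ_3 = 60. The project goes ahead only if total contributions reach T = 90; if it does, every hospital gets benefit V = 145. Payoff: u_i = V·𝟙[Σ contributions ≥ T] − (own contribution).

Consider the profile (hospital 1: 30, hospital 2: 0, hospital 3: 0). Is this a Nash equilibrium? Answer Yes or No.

No

Total = 30 < 90: not provided.
Hospital 1 (pledges 30, payoff -30): dropping to 0 → total 0, payoff 0. Profitable deviation.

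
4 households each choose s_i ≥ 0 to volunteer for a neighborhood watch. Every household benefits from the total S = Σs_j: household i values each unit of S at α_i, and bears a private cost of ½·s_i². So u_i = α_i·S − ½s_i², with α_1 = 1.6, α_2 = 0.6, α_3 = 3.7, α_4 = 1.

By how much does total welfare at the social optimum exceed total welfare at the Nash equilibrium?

Household i's FOC: ∂u_i/∂s_i = α_i − s_i = 0, so s_i* = α_i.
NE contributions = (1.6, 0.6, 3.7, 1); S = 6.9.
W^NE = (Σα)·S − ½Σα_i² = 6.9² − ½·17.61 = 38.805.
Planner sets s_i = Σα_j = 6.9 for every i, so S^SO = 4·6.9 = 27.6.
W^SO = (Σα)·S^SO − ½·4·(Σα)² = (4/2)·6.9² = 95.22.
Deadweight loss = W^SO − W^NE = 56.415.

56.415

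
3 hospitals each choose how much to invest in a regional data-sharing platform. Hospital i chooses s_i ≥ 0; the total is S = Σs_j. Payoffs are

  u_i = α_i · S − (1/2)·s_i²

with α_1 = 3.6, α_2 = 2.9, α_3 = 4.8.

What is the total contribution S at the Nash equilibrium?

Hospital i's FOC: ∂u_i/∂s_i = α_i − s_i = 0, so s_i* = α_i.
NE contributions = (3.6, 2.9, 4.8); S = 11.3.

11.3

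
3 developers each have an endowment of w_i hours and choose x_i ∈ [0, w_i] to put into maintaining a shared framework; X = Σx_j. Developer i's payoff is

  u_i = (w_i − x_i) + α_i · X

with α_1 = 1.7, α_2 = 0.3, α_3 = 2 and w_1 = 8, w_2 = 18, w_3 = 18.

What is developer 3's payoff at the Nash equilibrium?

52

∂u_i/∂x_i = α_i − 1, so developer i contributes w_i if α_i > 1, else 0.
α_i > 1 for i ∈ {1, 3}; NE contributions (8, 0, 18), X = 26.
u_3 = (18 − 18) + 2·26 = 52.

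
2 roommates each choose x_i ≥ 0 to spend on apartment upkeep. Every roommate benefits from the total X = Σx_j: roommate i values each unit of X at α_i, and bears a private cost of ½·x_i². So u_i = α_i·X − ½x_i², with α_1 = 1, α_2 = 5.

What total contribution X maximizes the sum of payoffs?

Planner FOC: ∂(Σu_j)/∂x_i = (Σα_j) − x_i = 0, so x_i^SO = Σα_j = 6 for every i; X^SO = 12.

12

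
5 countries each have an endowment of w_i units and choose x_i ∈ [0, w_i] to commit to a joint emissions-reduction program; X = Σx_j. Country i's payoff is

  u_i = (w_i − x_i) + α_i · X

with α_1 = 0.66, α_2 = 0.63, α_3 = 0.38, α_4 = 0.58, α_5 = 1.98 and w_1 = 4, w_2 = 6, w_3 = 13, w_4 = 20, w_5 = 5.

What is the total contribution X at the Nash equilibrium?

5

∂u_i/∂x_i = α_i − 1, so country i contributes w_i if α_i > 1, else 0.
α_i > 1 for i ∈ {5}; NE contributions (0, 0, 0, 0, 5), X = 5.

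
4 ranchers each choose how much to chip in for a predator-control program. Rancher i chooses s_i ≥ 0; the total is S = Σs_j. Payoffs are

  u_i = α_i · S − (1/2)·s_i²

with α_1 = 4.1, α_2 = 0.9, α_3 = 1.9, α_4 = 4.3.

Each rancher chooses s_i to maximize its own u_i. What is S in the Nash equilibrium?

11.2

Rancher i's FOC: ∂u_i/∂s_i = α_i − s_i = 0, so s_i* = α_i.
NE contributions = (4.1, 0.9, 1.9, 4.3); S = 11.2.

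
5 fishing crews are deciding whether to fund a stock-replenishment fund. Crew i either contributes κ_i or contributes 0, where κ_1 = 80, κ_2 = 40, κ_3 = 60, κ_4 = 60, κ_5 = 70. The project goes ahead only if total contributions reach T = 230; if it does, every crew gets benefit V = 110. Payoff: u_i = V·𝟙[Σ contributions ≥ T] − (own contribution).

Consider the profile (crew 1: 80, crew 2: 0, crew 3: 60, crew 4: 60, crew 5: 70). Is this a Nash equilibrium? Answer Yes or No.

Yes

Total = 270 ≥ 230: provided.
Crew 1 (pledges 80, payoff 30): dropping to 0 → total 190, payoff 0. No gain.
Crew 2 (pledges 0, payoff 110): pledging 40 → total 310, payoff 70. No gain.
Crew 3 (pledges 60, payoff 50): dropping to 0 → total 210, payoff 0. No gain.
Crew 4 (pledges 60, payoff 50): dropping to 0 → total 210, payoff 0. No gain.
Crew 5 (pledges 70, payoff 40): dropping to 0 → total 200, payoff 0. No gain.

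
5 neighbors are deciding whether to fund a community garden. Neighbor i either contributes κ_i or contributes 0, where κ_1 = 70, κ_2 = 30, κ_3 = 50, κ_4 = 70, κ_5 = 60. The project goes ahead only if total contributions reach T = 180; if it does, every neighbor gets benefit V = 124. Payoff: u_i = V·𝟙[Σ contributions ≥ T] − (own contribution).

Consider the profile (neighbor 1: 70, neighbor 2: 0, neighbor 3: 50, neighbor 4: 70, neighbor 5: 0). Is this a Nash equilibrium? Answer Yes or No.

Yes

Total = 190 ≥ 180: provided.
Neighbor 1 (pledges 70, payoff 54): dropping to 0 → total 120, payoff 0. No gain.
Neighbor 2 (pledges 0, payoff 124): pledging 30 → total 220, payoff 94. No gain.
Neighbor 3 (pledges 50, payoff 74): dropping to 0 → total 140, payoff 0. No gain.
Neighbor 4 (pledges 70, payoff 54): dropping to 0 → total 120, payoff 0. No gain.
Neighbor 5 (pledges 0, payoff 124): pledging 60 → total 250, payoff 64. No gain.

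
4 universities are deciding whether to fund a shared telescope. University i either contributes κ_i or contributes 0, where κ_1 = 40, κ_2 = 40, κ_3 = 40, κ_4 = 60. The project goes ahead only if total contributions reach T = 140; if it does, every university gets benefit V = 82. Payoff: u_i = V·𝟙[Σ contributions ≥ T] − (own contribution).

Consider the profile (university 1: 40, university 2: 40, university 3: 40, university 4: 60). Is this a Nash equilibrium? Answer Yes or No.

No

Total = 180 ≥ 140: provided.
University 1 (pledges 40, payoff 42): dropping to 0 → total 140, payoff 82. Profitable deviation.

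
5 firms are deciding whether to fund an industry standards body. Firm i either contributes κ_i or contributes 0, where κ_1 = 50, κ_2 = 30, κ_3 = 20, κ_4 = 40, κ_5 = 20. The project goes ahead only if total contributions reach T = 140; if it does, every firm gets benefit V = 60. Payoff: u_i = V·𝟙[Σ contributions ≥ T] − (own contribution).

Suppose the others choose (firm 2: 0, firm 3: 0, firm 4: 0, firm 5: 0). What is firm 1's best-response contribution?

0

Others' total = 0. Even contributing 50 gives 50 < 140: no benefit either way.
Best response: 0.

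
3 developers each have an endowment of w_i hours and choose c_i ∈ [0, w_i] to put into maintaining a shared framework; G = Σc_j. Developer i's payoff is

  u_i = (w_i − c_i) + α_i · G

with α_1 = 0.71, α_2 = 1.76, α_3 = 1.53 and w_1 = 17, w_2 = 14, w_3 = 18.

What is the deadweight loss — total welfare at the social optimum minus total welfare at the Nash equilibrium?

∂u_i/∂c_i = α_i − 1, so developer i contributes w_i if α_i > 1, else 0.
α_i > 1 for i ∈ {2, 3}; NE contributions (0, 14, 18), G = 32.
W^NE = Σw_i − G^NE + (Σα_i)·G^NE = 49 + 3·32 = 145.
Planner: ∂(Σu_j)/∂c_i = Σα_j − 1 = 3 > 0, so everyone contributes w_i; G^SO = 49, W^SO = 49 + 3·49 = 196.
Deadweight loss = 51.

51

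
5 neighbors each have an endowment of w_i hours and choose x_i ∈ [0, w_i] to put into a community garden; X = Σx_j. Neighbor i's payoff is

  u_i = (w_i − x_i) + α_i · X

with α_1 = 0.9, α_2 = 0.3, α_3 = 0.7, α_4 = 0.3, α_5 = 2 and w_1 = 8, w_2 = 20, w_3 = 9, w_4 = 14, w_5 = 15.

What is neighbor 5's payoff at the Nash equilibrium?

30

∂u_i/∂x_i = α_i − 1, so neighbor i contributes w_i if α_i > 1, else 0.
α_i > 1 for i ∈ {5}; NE contributions (0, 0, 0, 0, 15), X = 15.
u_5 = (15 − 15) + 2·15 = 30.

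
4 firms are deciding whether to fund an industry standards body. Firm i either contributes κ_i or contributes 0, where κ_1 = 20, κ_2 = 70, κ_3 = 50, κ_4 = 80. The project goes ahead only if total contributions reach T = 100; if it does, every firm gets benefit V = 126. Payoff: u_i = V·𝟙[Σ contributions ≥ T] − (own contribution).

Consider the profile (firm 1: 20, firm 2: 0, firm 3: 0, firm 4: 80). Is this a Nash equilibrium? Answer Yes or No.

Yes

Total = 100 ≥ 100: provided.
Firm 1 (pledges 20, payoff 106): dropping to 0 → total 80, payoff 0. No gain.
Firm 2 (pledges 0, payoff 126): pledging 70 → total 170, payoff 56. No gain.
Firm 3 (pledges 0, payoff 126): pledging 50 → total 150, payoff 76. No gain.
Firm 4 (pledges 80, payoff 46): dropping to 0 → total 20, payoff 0. No gain.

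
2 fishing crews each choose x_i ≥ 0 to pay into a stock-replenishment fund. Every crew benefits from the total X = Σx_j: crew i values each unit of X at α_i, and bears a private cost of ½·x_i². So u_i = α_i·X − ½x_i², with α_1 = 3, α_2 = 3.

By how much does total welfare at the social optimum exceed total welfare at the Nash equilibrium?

Crew i's FOC: ∂u_i/∂x_i = α_i − x_i = 0, so x_i* = α_i.
NE contributions = (3, 3); X = 6.
W^NE = (Σα)·X − ½Σα_i² = 6² − ½·18 = 27.
Planner sets x_i = Σα_j = 6 for every i, so X^SO = 2·6 = 12.
W^SO = (Σα)·X^SO − ½·2·(Σα)² = (2/2)·6² = 36.
Deadweight loss = W^SO − W^NE = 9.

9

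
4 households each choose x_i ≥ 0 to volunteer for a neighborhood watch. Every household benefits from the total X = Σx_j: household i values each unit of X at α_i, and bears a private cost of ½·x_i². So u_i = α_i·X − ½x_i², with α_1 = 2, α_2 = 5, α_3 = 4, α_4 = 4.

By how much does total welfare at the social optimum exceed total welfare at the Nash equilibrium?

Household i's FOC: ∂u_i/∂x_i = α_i − x_i = 0, so x_i* = α_i.
NE contributions = (2, 5, 4, 4); X = 15.
W^NE = (Σα)·X − ½Σα_i² = 15² − ½·61 = 194.5.
Planner sets x_i = Σα_j = 15 for every i, so X^SO = 4·15 = 60.
W^SO = (Σα)·X^SO − ½·4·(Σα)² = (4/2)·15² = 450.
Deadweight loss = W^SO − W^NE = 255.5.

255.5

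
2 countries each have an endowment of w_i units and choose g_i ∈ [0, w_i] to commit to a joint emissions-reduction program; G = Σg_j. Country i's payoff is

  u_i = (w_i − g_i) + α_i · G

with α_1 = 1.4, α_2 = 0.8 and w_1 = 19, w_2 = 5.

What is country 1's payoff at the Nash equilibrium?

26.6

∂u_i/∂g_i = α_i − 1, so country i contributes w_i if α_i > 1, else 0.
α_i > 1 for i ∈ {1}; NE contributions (19, 0), G = 19.
u_1 = (19 − 19) + 1.4·19 = 26.6.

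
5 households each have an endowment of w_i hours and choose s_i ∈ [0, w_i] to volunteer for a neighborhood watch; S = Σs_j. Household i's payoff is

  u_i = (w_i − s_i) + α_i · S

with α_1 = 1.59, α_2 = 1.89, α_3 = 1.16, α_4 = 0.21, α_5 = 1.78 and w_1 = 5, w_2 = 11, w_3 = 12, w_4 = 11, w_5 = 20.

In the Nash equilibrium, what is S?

∂u_i/∂s_i = α_i − 1, so household i contributes w_i if α_i > 1, else 0.
α_i > 1 for i ∈ {1, 2, 3, 5}; NE contributions (5, 11, 12, 0, 20), S = 48.

48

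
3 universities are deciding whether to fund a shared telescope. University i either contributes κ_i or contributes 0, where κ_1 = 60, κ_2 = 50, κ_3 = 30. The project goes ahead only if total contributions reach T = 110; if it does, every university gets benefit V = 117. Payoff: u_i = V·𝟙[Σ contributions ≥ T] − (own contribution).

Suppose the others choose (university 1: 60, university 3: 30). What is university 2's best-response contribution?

Others' total = 90. Contributing 50 brings total to 140 ≥ 110: gain V − κ_2 = 67.
Best response: 50.

50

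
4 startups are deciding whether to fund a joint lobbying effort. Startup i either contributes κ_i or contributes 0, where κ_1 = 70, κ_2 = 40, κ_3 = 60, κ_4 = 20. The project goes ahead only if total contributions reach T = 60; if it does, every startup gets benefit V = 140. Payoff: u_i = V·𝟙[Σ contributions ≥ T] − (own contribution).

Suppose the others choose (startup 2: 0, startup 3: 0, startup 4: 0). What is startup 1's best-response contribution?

Others' total = 0. Contributing 70 brings total to 70 ≥ 60: gain V − κ_1 = 70.
Best response: 70.

70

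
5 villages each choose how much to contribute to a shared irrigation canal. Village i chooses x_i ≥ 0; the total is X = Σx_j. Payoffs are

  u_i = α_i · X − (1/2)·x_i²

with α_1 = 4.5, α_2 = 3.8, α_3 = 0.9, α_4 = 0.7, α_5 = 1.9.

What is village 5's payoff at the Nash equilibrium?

Village i's FOC: ∂u_i/∂x_i = α_i − x_i = 0, so x_i* = α_i.
NE contributions = (4.5, 3.8, 0.9, 0.7, 1.9); X = 11.8.
u_5 = α_5·X − ½·(x_5)² = 1.9·11.8 − ½·1.9² = 20.615.

20.615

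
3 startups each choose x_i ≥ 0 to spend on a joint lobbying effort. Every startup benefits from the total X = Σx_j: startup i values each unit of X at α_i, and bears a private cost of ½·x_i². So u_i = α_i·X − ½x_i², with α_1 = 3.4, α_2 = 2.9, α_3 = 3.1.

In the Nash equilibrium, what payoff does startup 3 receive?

24.335

Startup i's FOC: ∂u_i/∂x_i = α_i − x_i = 0, so x_i* = α_i.
NE contributions = (3.4, 2.9, 3.1); X = 9.4.
u_3 = α_3·X − ½·(x_3)² = 3.1·9.4 − ½·3.1² = 24.335.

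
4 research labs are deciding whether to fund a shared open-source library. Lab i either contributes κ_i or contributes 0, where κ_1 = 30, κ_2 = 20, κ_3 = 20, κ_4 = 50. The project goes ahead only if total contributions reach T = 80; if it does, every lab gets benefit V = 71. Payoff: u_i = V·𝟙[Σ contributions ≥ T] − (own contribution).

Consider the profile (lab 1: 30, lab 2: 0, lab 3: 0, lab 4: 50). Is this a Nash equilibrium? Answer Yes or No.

Total = 80 ≥ 80: provided.
Lab 1 (pledges 30, payoff 41): dropping to 0 → total 50, payoff 0. No gain.
Lab 2 (pledges 0, payoff 71): pledging 20 → total 100, payoff 51. No gain.
Lab 3 (pledges 0, payoff 71): pledging 20 → total 100, payoff 51. No gain.
Lab 4 (pledges 50, payoff 21): dropping to 0 → total 30, payoff 0. No gain.

Yes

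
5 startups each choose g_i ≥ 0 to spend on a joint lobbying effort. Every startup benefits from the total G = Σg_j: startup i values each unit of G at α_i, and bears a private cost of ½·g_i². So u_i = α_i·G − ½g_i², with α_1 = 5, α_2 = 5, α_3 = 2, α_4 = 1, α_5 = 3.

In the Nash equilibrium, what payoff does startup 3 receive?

30

Startup i's FOC: ∂u_i/∂g_i = α_i − g_i = 0, so g_i* = α_i.
NE contributions = (5, 5, 2, 1, 3); G = 16.
u_3 = α_3·G − ½·(g_3)² = 2·16 − ½·2² = 30.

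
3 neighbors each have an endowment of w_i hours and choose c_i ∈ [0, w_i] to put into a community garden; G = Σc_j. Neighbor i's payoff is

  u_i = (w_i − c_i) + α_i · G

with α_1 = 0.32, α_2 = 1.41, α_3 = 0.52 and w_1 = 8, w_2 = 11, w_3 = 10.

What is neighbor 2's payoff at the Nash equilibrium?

∂u_i/∂c_i = α_i − 1, so neighbor i contributes w_i if α_i > 1, else 0.
α_i > 1 for i ∈ {2}; NE contributions (0, 11, 0), G = 11.
u_2 = (11 − 11) + 1.41·11 = 15.51.

15.51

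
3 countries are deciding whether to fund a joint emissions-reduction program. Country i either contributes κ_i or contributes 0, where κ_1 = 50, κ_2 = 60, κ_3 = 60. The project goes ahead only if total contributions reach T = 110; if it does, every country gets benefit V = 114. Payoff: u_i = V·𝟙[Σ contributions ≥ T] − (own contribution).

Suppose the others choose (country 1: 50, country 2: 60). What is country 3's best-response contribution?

Others' total = 110 ≥ 110; contributing adds cost 60 for no extra benefit.
Best response: 0.

0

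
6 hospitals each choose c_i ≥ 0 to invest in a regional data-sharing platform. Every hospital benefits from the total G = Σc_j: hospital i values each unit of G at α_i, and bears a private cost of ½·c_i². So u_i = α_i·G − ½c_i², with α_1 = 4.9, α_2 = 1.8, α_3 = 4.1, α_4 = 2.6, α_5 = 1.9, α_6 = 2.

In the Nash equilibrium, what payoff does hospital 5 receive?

Hospital i's FOC: ∂u_i/∂c_i = α_i − c_i = 0, so c_i* = α_i.
NE contributions = (4.9, 1.8, 4.1, 2.6, 1.9, 2); G = 17.3.
u_5 = α_5·G − ½·(c_5)² = 1.9·17.3 − ½·1.9² = 31.065.

31.065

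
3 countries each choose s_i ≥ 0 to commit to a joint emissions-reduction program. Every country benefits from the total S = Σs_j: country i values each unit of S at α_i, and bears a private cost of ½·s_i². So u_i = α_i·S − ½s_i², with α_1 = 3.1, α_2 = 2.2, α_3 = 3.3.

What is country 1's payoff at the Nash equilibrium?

Country i's FOC: ∂u_i/∂s_i = α_i − s_i = 0, so s_i* = α_i.
NE contributions = (3.1, 2.2, 3.3); S = 8.6.
u_1 = α_1·S − ½·(s_1)² = 3.1·8.6 − ½·3.1² = 21.855.

21.855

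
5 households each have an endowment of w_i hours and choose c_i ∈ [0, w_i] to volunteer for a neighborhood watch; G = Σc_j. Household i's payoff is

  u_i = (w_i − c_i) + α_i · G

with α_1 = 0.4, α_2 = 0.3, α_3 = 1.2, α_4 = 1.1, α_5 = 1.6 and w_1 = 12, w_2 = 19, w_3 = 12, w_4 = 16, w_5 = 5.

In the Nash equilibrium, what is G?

33

∂u_i/∂c_i = α_i − 1, so household i contributes w_i if α_i > 1, else 0.
α_i > 1 for i ∈ {3, 4, 5}; NE contributions (0, 0, 12, 16, 5), G = 33.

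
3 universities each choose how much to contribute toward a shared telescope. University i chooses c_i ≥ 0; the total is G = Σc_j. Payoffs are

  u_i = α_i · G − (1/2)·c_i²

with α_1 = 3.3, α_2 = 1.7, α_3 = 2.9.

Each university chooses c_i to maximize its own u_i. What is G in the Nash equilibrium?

7.9

University i's FOC: ∂u_i/∂c_i = α_i − c_i = 0, so c_i* = α_i.
NE contributions = (3.3, 1.7, 2.9); G = 7.9.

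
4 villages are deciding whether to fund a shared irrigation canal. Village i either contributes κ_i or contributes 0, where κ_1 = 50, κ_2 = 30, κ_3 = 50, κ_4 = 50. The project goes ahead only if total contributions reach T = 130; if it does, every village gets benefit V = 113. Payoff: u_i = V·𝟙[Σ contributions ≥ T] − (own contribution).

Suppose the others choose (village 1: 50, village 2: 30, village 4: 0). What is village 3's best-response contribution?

Others' total = 80. Contributing 50 brings total to 130 ≥ 130: gain V − κ_3 = 63.
Best response: 50.

50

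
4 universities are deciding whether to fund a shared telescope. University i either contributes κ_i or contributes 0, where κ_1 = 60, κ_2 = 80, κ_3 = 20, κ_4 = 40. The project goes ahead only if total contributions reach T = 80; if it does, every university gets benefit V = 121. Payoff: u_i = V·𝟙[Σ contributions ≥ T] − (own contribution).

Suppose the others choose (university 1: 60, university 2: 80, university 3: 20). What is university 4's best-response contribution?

0

Others' total = 160 ≥ 80; contributing adds cost 40 for no extra benefit.
Best response: 0.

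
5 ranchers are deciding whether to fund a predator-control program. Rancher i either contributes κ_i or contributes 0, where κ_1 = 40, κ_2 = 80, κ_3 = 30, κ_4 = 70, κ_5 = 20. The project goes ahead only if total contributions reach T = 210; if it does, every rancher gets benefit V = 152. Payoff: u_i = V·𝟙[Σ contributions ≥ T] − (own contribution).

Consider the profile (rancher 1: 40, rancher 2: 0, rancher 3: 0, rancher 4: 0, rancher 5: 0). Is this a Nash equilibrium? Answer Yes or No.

Total = 40 < 210: not provided.
Rancher 1 (pledges 40, payoff -40): dropping to 0 → total 0, payoff 0. Profitable deviation.

No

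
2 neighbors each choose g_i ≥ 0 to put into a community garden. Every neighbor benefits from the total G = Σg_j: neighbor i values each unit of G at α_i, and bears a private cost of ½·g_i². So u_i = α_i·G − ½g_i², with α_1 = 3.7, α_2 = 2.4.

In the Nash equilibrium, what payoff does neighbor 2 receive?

11.76

Neighbor i's FOC: ∂u_i/∂g_i = α_i − g_i = 0, so g_i* = α_i.
NE contributions = (3.7, 2.4); G = 6.1.
u_2 = α_2·G − ½·(g_2)² = 2.4·6.1 − ½·2.4² = 11.76.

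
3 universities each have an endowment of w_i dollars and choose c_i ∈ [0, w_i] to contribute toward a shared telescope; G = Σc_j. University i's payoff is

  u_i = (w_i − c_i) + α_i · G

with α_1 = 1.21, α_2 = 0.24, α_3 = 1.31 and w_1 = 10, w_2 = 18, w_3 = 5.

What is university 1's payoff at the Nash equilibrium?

∂u_i/∂c_i = α_i − 1, so university i contributes w_i if α_i > 1, else 0.
α_i > 1 for i ∈ {1, 3}; NE contributions (10, 0, 5), G = 15.
u_1 = (10 − 10) + 1.21·15 = 18.15.

18.15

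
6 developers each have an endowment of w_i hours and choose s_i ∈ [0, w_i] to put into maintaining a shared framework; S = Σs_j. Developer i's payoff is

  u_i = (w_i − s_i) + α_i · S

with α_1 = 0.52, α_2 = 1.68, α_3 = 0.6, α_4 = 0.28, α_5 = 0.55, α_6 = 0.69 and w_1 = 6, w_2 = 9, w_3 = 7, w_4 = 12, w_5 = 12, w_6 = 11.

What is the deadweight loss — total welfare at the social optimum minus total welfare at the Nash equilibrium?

∂u_i/∂s_i = α_i − 1, so developer i contributes w_i if α_i > 1, else 0.
α_i > 1 for i ∈ {2}; NE contributions (0, 9, 0, 0, 0, 0), S = 9.
W^NE = Σw_i − S^NE + (Σα_i)·S^NE = 57 + 3.32·9 = 86.88.
Planner: ∂(Σu_j)/∂s_i = Σα_j − 1 = 3.32 > 0, so everyone contributes w_i; S^SO = 57, W^SO = 57 + 3.32·57 = 246.24.
Deadweight loss = 159.36.

159.36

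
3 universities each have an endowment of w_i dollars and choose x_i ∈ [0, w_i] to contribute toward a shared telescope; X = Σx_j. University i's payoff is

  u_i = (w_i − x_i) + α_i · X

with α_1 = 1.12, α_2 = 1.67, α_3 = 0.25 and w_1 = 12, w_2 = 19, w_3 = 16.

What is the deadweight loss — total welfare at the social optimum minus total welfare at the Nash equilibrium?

32.64

∂u_i/∂x_i = α_i − 1, so university i contributes w_i if α_i > 1, else 0.
α_i > 1 for i ∈ {1, 2}; NE contributions (12, 19, 0), X = 31.
W^NE = Σw_i − X^NE + (Σα_i)·X^NE = 47 + 2.04·31 = 110.24.
Planner: ∂(Σu_j)/∂x_i = Σα_j − 1 = 2.04 > 0, so everyone contributes w_i; X^SO = 47, W^SO = 47 + 2.04·47 = 142.88.
Deadweight loss = 32.64.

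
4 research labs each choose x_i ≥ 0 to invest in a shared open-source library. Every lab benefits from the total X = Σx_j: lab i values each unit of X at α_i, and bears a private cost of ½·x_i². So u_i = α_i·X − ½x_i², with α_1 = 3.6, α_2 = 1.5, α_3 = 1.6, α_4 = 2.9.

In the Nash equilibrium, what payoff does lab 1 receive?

Lab i's FOC: ∂u_i/∂x_i = α_i − x_i = 0, so x_i* = α_i.
NE contributions = (3.6, 1.5, 1.6, 2.9); X = 9.6.
u_1 = α_1·X − ½·(x_1)² = 3.6·9.6 − ½·3.6² = 28.08.

28.08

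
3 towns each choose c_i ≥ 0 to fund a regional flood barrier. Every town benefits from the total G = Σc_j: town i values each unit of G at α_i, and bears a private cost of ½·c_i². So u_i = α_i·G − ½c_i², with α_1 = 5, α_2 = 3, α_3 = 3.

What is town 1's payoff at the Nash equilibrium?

Town i's FOC: ∂u_i/∂c_i = α_i − c_i = 0, so c_i* = α_i.
NE contributions = (5, 3, 3); G = 11.
u_1 = α_1·G − ½·(c_1)² = 5·11 − ½·5² = 42.5.

42.5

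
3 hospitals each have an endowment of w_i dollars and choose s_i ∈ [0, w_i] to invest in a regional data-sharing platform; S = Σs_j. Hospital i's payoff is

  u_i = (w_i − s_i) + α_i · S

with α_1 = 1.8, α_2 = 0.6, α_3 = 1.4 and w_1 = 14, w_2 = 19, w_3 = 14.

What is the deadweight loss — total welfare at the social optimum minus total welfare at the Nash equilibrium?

53.2

∂u_i/∂s_i = α_i − 1, so hospital i contributes w_i if α_i > 1, else 0.
α_i > 1 for i ∈ {1, 3}; NE contributions (14, 0, 14), S = 28.
W^NE = Σw_i − S^NE + (Σα_i)·S^NE = 47 + 2.8·28 = 125.4.
Planner: ∂(Σu_j)/∂s_i = Σα_j − 1 = 2.8 > 0, so everyone contributes w_i; S^SO = 47, W^SO = 47 + 2.8·47 = 178.6.
Deadweight loss = 53.2.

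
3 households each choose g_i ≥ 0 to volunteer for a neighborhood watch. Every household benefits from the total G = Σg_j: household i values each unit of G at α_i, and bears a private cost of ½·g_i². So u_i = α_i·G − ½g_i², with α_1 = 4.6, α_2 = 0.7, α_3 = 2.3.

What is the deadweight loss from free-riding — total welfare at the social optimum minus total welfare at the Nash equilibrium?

Household i's FOC: ∂u_i/∂g_i = α_i − g_i = 0, so g_i* = α_i.
NE contributions = (4.6, 0.7, 2.3); G = 7.6.
W^NE = (Σα)·G − ½Σα_i² = 7.6² − ½·26.94 = 44.29.
Planner sets g_i = Σα_j = 7.6 for every i, so G^SO = 3·7.6 = 22.8.
W^SO = (Σα)·G^SO − ½·3·(Σα)² = (3/2)·7.6² = 86.64.
Deadweight loss = W^SO − W^NE = 42.35.

42.35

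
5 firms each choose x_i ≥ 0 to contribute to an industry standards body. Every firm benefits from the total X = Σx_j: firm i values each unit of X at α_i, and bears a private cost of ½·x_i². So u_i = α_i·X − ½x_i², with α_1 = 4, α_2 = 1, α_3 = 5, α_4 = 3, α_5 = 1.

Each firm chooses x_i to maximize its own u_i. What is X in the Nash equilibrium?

14

Firm i's FOC: ∂u_i/∂x_i = α_i − x_i = 0, so x_i* = α_i.
NE contributions = (4, 1, 5, 3, 1); X = 14.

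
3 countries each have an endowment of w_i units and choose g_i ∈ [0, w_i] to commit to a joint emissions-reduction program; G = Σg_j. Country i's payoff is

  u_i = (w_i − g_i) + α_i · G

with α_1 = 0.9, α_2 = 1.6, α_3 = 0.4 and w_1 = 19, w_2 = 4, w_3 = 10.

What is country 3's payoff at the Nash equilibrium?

11.6

∂u_i/∂g_i = α_i − 1, so country i contributes w_i if α_i > 1, else 0.
α_i > 1 for i ∈ {2}; NE contributions (0, 4, 0), G = 4.
u_3 = (10 − 0) + 0.4·4 = 11.6.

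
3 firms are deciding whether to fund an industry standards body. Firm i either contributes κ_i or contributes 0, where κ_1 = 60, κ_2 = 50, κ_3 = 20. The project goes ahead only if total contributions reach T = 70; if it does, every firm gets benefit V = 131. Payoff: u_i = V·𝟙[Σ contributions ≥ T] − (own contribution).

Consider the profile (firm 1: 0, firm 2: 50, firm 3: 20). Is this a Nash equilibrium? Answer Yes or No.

Yes

Total = 70 ≥ 70: provided.
Firm 1 (pledges 0, payoff 131): pledging 60 → total 130, payoff 71. No gain.
Firm 2 (pledges 50, payoff 81): dropping to 0 → total 20, payoff 0. No gain.
Firm 3 (pledges 20, payoff 111): dropping to 0 → total 50, payoff 0. No gain.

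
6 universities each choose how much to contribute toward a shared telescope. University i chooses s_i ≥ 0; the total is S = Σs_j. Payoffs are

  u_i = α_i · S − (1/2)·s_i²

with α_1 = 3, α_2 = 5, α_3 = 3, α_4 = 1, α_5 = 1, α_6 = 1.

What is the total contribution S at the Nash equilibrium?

University i's FOC: ∂u_i/∂s_i = α_i − s_i = 0, so s_i* = α_i.
NE contributions = (3, 5, 3, 1, 1, 1); S = 14.

14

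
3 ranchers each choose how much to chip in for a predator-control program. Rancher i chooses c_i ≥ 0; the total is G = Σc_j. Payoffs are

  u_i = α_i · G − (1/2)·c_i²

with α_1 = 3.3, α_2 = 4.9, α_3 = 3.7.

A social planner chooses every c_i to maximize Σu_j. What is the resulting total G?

35.7

Planner FOC: ∂(Σu_j)/∂c_i = (Σα_j) − c_i = 0, so c_i^SO = Σα_j = 11.9 for every i; G^SO = 35.7.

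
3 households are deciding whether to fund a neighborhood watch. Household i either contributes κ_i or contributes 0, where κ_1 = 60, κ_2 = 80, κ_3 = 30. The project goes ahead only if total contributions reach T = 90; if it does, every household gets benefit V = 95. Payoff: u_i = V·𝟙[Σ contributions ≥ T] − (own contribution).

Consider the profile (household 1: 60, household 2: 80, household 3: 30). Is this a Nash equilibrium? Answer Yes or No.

Total = 170 ≥ 90: provided.
Household 1 (pledges 60, payoff 35): dropping to 0 → total 110, payoff 95. Profitable deviation.

No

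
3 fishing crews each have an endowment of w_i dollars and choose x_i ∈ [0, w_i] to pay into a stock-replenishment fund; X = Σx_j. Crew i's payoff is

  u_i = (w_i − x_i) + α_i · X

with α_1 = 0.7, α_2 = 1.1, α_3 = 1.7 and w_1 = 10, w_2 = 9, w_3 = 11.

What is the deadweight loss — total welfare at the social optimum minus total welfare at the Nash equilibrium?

25

∂u_i/∂x_i = α_i − 1, so crew i contributes w_i if α_i > 1, else 0.
α_i > 1 for i ∈ {2, 3}; NE contributions (0, 9, 11), X = 20.
W^NE = Σw_i − X^NE + (Σα_i)·X^NE = 30 + 2.5·20 = 80.
Planner: ∂(Σu_j)/∂x_i = Σα_j − 1 = 2.5 > 0, so everyone contributes w_i; X^SO = 30, W^SO = 30 + 2.5·30 = 105.
Deadweight loss = 25.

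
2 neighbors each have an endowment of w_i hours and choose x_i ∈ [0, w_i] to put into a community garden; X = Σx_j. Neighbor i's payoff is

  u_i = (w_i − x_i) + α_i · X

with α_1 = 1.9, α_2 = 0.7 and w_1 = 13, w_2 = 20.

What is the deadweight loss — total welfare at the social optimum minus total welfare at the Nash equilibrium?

32

∂u_i/∂x_i = α_i − 1, so neighbor i contributes w_i if α_i > 1, else 0.
α_i > 1 for i ∈ {1}; NE contributions (13, 0), X = 13.
W^NE = Σw_i − X^NE + (Σα_i)·X^NE = 33 + 1.6·13 = 53.8.
Planner: ∂(Σu_j)/∂x_i = Σα_j − 1 = 1.6 > 0, so everyone contributes w_i; X^SO = 33, W^SO = 33 + 1.6·33 = 85.8.
Deadweight loss = 32.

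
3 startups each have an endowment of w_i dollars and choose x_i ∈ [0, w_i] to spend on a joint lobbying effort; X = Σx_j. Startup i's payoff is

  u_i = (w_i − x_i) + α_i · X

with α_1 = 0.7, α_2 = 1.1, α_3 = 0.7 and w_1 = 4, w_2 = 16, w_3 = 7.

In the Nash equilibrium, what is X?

16

∂u_i/∂x_i = α_i − 1, so startup i contributes w_i if α_i > 1, else 0.
α_i > 1 for i ∈ {2}; NE contributions (0, 16, 0), X = 16.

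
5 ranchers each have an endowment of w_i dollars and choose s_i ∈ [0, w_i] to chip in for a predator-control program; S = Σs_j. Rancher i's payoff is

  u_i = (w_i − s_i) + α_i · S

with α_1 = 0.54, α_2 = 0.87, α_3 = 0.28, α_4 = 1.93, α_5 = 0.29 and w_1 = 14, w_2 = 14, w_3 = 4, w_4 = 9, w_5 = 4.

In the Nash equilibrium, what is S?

∂u_i/∂s_i = α_i − 1, so rancher i contributes w_i if α_i > 1, else 0.
α_i > 1 for i ∈ {4}; NE contributions (0, 0, 0, 9, 0), S = 9.

9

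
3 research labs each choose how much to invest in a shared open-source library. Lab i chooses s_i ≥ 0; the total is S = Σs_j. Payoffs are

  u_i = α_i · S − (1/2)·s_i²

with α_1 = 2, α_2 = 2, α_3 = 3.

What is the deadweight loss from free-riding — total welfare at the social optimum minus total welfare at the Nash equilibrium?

33

Lab i's FOC: ∂u_i/∂s_i = α_i − s_i = 0, so s_i* = α_i.
NE contributions = (2, 2, 3); S = 7.
W^NE = (Σα)·S − ½Σα_i² = 7² − ½·17 = 40.5.
Planner sets s_i = Σα_j = 7 for every i, so S^SO = 3·7 = 21.
W^SO = (Σα)·S^SO − ½·3·(Σα)² = (3/2)·7² = 73.5.
Deadweight loss = W^SO − W^NE = 33.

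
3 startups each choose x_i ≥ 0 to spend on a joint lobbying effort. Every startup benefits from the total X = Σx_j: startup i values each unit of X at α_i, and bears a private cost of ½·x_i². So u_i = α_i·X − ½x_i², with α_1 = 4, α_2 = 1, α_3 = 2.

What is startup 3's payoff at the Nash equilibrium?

12

Startup i's FOC: ∂u_i/∂x_i = α_i − x_i = 0, so x_i* = α_i.
NE contributions = (4, 1, 2); X = 7.
u_3 = α_3·X − ½·(x_3)² = 2·7 − ½·2² = 12.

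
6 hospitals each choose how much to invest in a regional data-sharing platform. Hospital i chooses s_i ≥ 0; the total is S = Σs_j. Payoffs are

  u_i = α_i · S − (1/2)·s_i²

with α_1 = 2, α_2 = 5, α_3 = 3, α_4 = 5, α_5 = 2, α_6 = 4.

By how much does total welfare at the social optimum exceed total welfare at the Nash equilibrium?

Hospital i's FOC: ∂u_i/∂s_i = α_i − s_i = 0, so s_i* = α_i.
NE contributions = (2, 5, 3, 5, 2, 4); S = 21.
W^NE = (Σα)·S − ½Σα_i² = 21² − ½·83 = 399.5.
Planner sets s_i = Σα_j = 21 for every i, so S^SO = 6·21 = 126.
W^SO = (Σα)·S^SO − ½·6·(Σα)² = (6/2)·21² = 1323.
Deadweight loss = W^SO − W^NE = 923.5.

923.5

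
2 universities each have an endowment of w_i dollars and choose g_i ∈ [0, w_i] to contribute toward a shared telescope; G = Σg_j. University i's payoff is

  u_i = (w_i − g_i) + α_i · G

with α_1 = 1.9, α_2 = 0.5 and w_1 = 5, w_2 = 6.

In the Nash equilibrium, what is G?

5

∂u_i/∂g_i = α_i − 1, so university i contributes w_i if α_i > 1, else 0.
α_i > 1 for i ∈ {1}; NE contributions (5, 0), G = 5.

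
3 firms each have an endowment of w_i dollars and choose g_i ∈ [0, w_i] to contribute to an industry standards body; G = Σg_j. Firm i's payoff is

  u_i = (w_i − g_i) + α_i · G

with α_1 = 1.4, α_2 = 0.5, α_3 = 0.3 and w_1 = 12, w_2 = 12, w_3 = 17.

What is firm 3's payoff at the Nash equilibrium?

20.6

∂u_i/∂g_i = α_i − 1, so firm i contributes w_i if α_i > 1, else 0.
α_i > 1 for i ∈ {1}; NE contributions (12, 0, 0), G = 12.
u_3 = (17 − 0) + 0.3·12 = 20.6.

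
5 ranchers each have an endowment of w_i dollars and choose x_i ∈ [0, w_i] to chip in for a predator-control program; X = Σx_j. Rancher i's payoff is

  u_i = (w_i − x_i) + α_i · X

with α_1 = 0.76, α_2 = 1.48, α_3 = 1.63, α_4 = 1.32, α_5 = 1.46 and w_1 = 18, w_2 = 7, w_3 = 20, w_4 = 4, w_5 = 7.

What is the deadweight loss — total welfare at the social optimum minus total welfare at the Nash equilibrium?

∂u_i/∂x_i = α_i − 1, so rancher i contributes w_i if α_i > 1, else 0.
α_i > 1 for i ∈ {2, 3, 4, 5}; NE contributions (0, 7, 20, 4, 7), X = 38.
W^NE = Σw_i − X^NE + (Σα_i)·X^NE = 56 + 5.65·38 = 270.7.
Planner: ∂(Σu_j)/∂x_i = Σα_j − 1 = 5.65 > 0, so everyone contributes w_i; X^SO = 56, W^SO = 56 + 5.65·56 = 372.4.
Deadweight loss = 101.7.

101.7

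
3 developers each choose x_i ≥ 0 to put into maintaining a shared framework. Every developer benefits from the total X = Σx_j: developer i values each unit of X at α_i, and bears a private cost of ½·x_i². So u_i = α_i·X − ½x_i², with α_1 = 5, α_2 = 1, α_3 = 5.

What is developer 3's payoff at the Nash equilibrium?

42.5

Developer i's FOC: ∂u_i/∂x_i = α_i − x_i = 0, so x_i* = α_i.
NE contributions = (5, 1, 5); X = 11.
u_3 = α_3·X − ½·(x_3)² = 5·11 − ½·5² = 42.5.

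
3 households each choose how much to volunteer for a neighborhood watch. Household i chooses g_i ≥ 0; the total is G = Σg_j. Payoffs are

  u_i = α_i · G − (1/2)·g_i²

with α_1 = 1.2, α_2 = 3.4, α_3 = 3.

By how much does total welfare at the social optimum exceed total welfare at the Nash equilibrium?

39.88

Household i's FOC: ∂u_i/∂g_i = α_i − g_i = 0, so g_i* = α_i.
NE contributions = (1.2, 3.4, 3); G = 7.6.
W^NE = (Σα)·G − ½Σα_i² = 7.6² − ½·22 = 46.76.
Planner sets g_i = Σα_j = 7.6 for every i, so G^SO = 3·7.6 = 22.8.
W^SO = (Σα)·G^SO − ½·3·(Σα)² = (3/2)·7.6² = 86.64.
Deadweight loss = W^SO − W^NE = 39.88.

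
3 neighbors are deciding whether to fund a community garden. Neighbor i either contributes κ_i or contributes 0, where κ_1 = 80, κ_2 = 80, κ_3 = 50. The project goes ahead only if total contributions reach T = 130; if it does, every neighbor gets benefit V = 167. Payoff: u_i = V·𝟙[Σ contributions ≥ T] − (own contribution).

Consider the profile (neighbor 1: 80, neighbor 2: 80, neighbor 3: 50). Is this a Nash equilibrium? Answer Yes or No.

Total = 210 ≥ 130: provided.
Neighbor 1 (pledges 80, payoff 87): dropping to 0 → total 130, payoff 167. Profitable deviation.

No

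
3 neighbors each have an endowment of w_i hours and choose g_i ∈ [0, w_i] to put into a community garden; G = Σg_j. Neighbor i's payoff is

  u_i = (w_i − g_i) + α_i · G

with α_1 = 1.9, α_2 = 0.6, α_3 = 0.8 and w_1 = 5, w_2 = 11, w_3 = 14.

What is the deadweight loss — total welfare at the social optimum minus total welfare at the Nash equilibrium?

∂u_i/∂g_i = α_i − 1, so neighbor i contributes w_i if α_i > 1, else 0.
α_i > 1 for i ∈ {1}; NE contributions (5, 0, 0), G = 5.
W^NE = Σw_i − G^NE + (Σα_i)·G^NE = 30 + 2.3·5 = 41.5.
Planner: ∂(Σu_j)/∂g_i = Σα_j − 1 = 2.3 > 0, so everyone contributes w_i; G^SO = 30, W^SO = 30 + 2.3·30 = 99.
Deadweight loss = 57.5.

57.5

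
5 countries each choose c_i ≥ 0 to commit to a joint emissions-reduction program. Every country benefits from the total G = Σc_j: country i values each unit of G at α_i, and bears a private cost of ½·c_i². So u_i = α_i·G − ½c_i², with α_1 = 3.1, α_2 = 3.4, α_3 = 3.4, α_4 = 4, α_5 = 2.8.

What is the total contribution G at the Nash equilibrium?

16.7

Country i's FOC: ∂u_i/∂c_i = α_i − c_i = 0, so c_i* = α_i.
NE contributions = (3.1, 3.4, 3.4, 4, 2.8); G = 16.7.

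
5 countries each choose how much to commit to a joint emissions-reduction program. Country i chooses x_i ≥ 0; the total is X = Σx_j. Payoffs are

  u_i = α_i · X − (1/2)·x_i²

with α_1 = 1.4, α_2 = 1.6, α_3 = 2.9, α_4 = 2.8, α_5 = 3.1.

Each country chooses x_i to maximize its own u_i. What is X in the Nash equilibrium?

Country i's FOC: ∂u_i/∂x_i = α_i − x_i = 0, so x_i* = α_i.
NE contributions = (1.4, 1.6, 2.9, 2.8, 3.1); X = 11.8.

11.8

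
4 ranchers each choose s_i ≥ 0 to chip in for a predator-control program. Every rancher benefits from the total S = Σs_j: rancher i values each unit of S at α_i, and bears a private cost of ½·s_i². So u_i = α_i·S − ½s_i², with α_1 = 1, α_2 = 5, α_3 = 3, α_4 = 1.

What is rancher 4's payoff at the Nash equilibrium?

9.5

Rancher i's FOC: ∂u_i/∂s_i = α_i − s_i = 0, so s_i* = α_i.
NE contributions = (1, 5, 3, 1); S = 10.
u_4 = α_4·S − ½·(s_4)² = 1·10 − ½·1² = 9.5.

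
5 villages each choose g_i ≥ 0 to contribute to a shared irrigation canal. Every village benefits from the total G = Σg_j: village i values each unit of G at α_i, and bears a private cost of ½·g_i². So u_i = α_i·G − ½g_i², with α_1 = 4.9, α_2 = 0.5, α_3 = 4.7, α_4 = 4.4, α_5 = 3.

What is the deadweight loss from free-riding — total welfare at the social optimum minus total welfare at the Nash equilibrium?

496.73

Village i's FOC: ∂u_i/∂g_i = α_i − g_i = 0, so g_i* = α_i.
NE contributions = (4.9, 0.5, 4.7, 4.4, 3); G = 17.5.
W^NE = (Σα)·G − ½Σα_i² = 17.5² − ½·74.71 = 268.895.
Planner sets g_i = Σα_j = 17.5 for every i, so G^SO = 5·17.5 = 87.5.
W^SO = (Σα)·G^SO − ½·5·(Σα)² = (5/2)·17.5² = 765.625.
Deadweight loss = W^SO − W^NE = 496.73.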